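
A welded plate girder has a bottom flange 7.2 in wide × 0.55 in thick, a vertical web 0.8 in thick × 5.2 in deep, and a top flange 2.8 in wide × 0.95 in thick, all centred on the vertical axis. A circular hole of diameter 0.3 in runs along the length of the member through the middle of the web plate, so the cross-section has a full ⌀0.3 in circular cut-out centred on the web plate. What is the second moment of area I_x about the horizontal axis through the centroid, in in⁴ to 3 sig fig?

Break the section into simple shapes (no overlaps), measuring from the bottom-left corner of the bounding box.
Bottom plate: 7.2 × 0.55, A = 3.96 in², y = 0.275 in, Ī = 0.099825 in⁴.
Web plate: 0.8 × 5.2, A = 4.16 in², y = 3.15 in, Ī = 9.3739 in⁴.
Top plate: 2.8 × 0.95, A = 2.66 in², y = 6.225 in, Ī = 0.20005 in⁴.
Hole (subtracted): ⌀0.3, A = 0.070686 in², y = 3.15 in, Ī = 0.00039761 in⁴.
Centroid: ȳ = ΣA·y / ΣA = 2.8507 in.
Transfer each piece to the horizontal axis through the centroid using Ī + A·d² with d = y − 2.8507:
  bottom plate: d = -2.5757 in → contributes +26.371 in⁴
  web plate: d = 0.29932 in → contributes +9.7466 in⁴
  top plate: d = 3.3743 in → contributes +30.487 in⁴
  hole: d = 0.29932 in → contributes −0.0067305 in⁴
Total I = 66.598 in⁴.

I_x ≈ 66.6 in⁴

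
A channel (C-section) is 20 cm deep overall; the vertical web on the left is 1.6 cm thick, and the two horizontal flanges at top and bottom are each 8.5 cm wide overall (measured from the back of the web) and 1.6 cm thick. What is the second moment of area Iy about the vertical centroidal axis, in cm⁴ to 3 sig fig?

Iy ≈ 330 cm⁴

Decompose the section into non-overlapping parts with the origin at the bottom-left of its bounding rectangle.
Web: 1.6 × 20, A = 32 cm², x = 0.8 cm, Ī = 6.8267 cm⁴.
Top flange (beyond web): 6.9 × 1.6, A = 11.04 cm², x = 5.05 cm, Ī = 43.801 cm⁴.
Bottom flange (beyond web): 6.9 × 1.6, A = 11.04 cm², x = 5.05 cm, Ī = 43.801 cm⁴.
Centroid: x̄ = ΣA·x / ΣA = 2.5352 cm.
Transfer each piece to the vertical centroidal axis using Ī + A·d² with d = x − 2.5352:
  web: d = -1.7352 cm → contributes +103.18 cm⁴
  top flange (beyond web): d = 2.5148 cm → contributes +113.62 cm⁴
  bottom flange (beyond web): d = 2.5148 cm → contributes +113.62 cm⁴
Total I = 330.42 cm⁴.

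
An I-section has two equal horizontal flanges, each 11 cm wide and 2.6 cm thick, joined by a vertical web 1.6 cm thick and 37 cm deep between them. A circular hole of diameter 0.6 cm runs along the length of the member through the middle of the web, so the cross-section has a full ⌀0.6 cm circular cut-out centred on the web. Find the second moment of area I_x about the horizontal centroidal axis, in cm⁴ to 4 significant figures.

Break the section into simple shapes (no overlaps), measuring from the bottom-left corner of the bounding box.
Bottom flange: 11 × 2.6, A = 28.6 cm², y = 1.3 cm, Ī = 16.1113 cm⁴.
Web: 1.6 × 37, A = 59.2 cm², y = 21.1 cm, Ī = 6753.73 cm⁴.
Top flange: 11 × 2.6, A = 28.6 cm², y = 40.9 cm, Ī = 16.1113 cm⁴.
Hole (subtracted): ⌀0.6, A = 0.282743 cm², y = 21.1 cm, Ī = 0.00636173 cm⁴.
By symmetry the centroid is at mid-height, ȳ = 21.1 cm.
Transfer each piece to the horizontal centroidal axis using Ī + A·d² with d = y − 21.1:
  bottom flange: d = -19.8 cm → contributes +11228.5 cm⁴
  web: d = 0 cm → contributes +6753.73 cm⁴
  top flange: d = 19.8 cm → contributes +11228.5 cm⁴
  hole: d = 0 cm → contributes −0.00636173 cm⁴
Total I = 29210.6 cm⁴.

I_x ≈ 2.921 × 10⁴ cm⁴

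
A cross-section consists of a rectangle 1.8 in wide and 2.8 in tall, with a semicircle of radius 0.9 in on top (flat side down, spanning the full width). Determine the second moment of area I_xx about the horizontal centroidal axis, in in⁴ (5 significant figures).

Split into non-overlapping primitives; take the origin at the lower-left of the bounding box.
Rectangular body: 1.8 × 2.8, A = 5.04 in², y = 1.4 in, Ī = 3.2928 in⁴.
Semicircular cap: semicircle r = 0.9, A = 1.272345 in², y = 3.181972 in, Ī = 0.07201154 in⁴.
Centroid: ȳ = ΣA·y / ΣA = 1.759182 in.
Transfer each piece to the horizontal centroidal axis using Ī + A·d² with d = y − 1.759182:
  rectangular body: d = -0.3591824 in → contributes +3.94302 in⁴
  semicircular cap: d = 1.422789 in → contributes +2.647658 in⁴
Total I = 6.590678 in⁴.

I_xx ≈ 6.5907 in⁴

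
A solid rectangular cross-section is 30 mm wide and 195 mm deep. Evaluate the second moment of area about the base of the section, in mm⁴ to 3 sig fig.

I_base ≈ 7.41 × 10⁷ mm⁴

The section: 30 × 195, A = 5 850 mm², y = 97.5 mm, Ī = 18 537 188 mm⁴.
Transfer it to the base of the section using Ī + A·d² with d = y − 0:
  the section: d = 97.5 mm → contributes +74 148 750 mm⁴
Total I = 74 148 750 mm⁴.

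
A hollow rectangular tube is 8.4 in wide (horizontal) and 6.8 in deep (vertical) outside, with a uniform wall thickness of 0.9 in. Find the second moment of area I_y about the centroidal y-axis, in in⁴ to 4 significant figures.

I_y ≈ 216.1 in⁴

Treat the section as a set of non-overlapping primitives; coordinates are from the bounding-box lower-left.
Outer rectangle: 8.4 × 6.8, A = 57.12 in², x = 4.2 in, Ī = 335.866 in⁴.
Inner void (subtracted): 6.6 × 5, A = 33 in², x = 4.2 in, Ī = 119.79 in⁴.
By symmetry the centroid is at mid-width, x̄ = 4.2 in.
All pieces are centred on the centroidal y-axis, so I = ΣĪ (holes subtracted) = 216.076 in⁴.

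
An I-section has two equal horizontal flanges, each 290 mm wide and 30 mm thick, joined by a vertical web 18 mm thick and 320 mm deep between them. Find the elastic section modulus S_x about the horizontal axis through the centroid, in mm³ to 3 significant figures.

S_x ≈ 3.07 × 10⁶ mm³

Decompose the section into non-overlapping parts with the origin at the bottom-left of its bounding rectangle.
Bottom flange: 290 × 30, A = 8 700 mm², y = 15 mm, Ī = 652 500 mm⁴.
Web: 18 × 320, A = 5 760 mm², y = 190 mm, Ī = 49 152 000 mm⁴.
Top flange: 290 × 30, A = 8 700 mm², y = 365 mm, Ī = 652 500 mm⁴.
By symmetry the centroid is at mid-height, ȳ = 190 mm.
Transfer each piece to the horizontal axis through the centroid using Ī + A·d² with d = y − 190:
  bottom flange: d = -175 mm → contributes +267 090 000 mm⁴
  web: d = 0 mm → contributes +49 152 000 mm⁴
  top flange: d = 175 mm → contributes +267 090 000 mm⁴
Total I = 583 332 000 mm⁴.
Extreme fibre distance c = 190 mm; S = I/c = 3 070 168 mm³.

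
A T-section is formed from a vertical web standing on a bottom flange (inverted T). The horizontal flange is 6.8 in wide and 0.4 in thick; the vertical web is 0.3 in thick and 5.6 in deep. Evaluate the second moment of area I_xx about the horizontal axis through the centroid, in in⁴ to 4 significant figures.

Treat the section as a set of non-overlapping primitives; coordinates are from the bounding-box lower-left.
Flange: 6.8 × 0.4, A = 2.72 in², y = 0.2 in, Ī = 0.0362667 in⁴.
Web: 0.3 × 5.6, A = 1.68 in², y = 3.2 in, Ī = 4.3904 in⁴.
Centroid: ȳ = ΣA·y / ΣA = 1.34545 in.
Transfer each piece to the horizontal axis through the centroid using Ī + A·d² with d = y − 1.34545:
  flange: d = -1.14545 in → contributes +3.60509 in⁴
  web: d = 1.85455 in → contributes +10.1685 in⁴
Total I = 13.7736 in⁴.

I_xx ≈ 13.77 in⁴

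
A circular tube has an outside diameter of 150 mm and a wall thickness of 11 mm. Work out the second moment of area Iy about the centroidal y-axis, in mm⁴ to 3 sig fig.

Split into non-overlapping primitives; take the origin at the lower-left of the bounding box.
Outer circle: ⌀150, A = 17 671 mm², x = 75 mm, Ī = 24 850 489 mm⁴.
Bore (subtracted): ⌀128, A = 12 868 mm², x = 75 mm, Ī = 13 176 795 mm⁴.
By symmetry the centroid is at mid-width, x̄ = 75 mm.
All pieces are centred on the centroidal y-axis, so I = ΣĪ (holes subtracted) = 11 673 694 mm⁴.

Iy ≈ 1.17 × 10⁷ mm⁴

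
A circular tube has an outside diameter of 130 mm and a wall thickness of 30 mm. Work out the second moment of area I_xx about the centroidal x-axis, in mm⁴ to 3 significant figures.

I_xx ≈ 1.28 × 10⁷ mm⁴

Treat the section as a set of non-overlapping primitives; coordinates are from the bounding-box lower-left.
Outer circle: ⌀130, A = 13 273 mm², y = 65 mm, Ī = 14 019 848 mm⁴.
Bore (subtracted): ⌀70, A = 3848.5 mm², y = 65 mm, Ī = 1 178 588 mm⁴.
By symmetry the centroid is at mid-height, ȳ = 65 mm.
All pieces are centred on the centroidal x-axis, so I = ΣĪ (holes subtracted) = 12 841 260 mm⁴.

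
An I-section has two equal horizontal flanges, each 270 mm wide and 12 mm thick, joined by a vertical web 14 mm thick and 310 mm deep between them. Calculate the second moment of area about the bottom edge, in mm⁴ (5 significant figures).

Break the section into simple shapes (no overlaps), measuring from the bottom-left corner of the bounding box.
Bottom flange: 270 × 12, A = 3 240 mm², y = 6 mm, Ī = 38 880 mm⁴.
Web: 14 × 310, A = 4 340 mm², y = 167 mm, Ī = 34 756 167 mm⁴.
Top flange: 270 × 12, A = 3 240 mm², y = 328 mm, Ī = 38 880 mm⁴.
Transfer each piece to the base of the section using Ī + A·d² with d = y − 0:
  bottom flange: d = 6 mm → contributes +155 520 mm⁴
  web: d = 167 mm → contributes +155 794 427 mm⁴
  top flange: d = 328 mm → contributes +348 611 040 mm⁴
Total I = 504 560 987 mm⁴.

I_base ≈ 5.0456 × 10⁸ mm⁴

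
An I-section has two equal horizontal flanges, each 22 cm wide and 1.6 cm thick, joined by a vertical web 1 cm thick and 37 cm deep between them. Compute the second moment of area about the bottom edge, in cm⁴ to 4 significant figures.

I_base ≈ 7.385 × 10⁴ cm⁴

Split into non-overlapping primitives; take the origin at the lower-left of the bounding box.
Bottom flange: 22 × 1.6, A = 35.2 cm², y = 0.8 cm, Ī = 7.50933 cm⁴.
Web: 1 × 37, A = 37 cm², y = 20.1 cm, Ī = 4221.08 cm⁴.
Top flange: 22 × 1.6, A = 35.2 cm², y = 39.4 cm, Ī = 7.50933 cm⁴.
Transfer each piece to the bottom edge using Ī + A·d² with d = y − 0:
  bottom flange: d = 0.8 cm → contributes +30.0373 cm⁴
  web: d = 20.1 cm → contributes +19169.5 cm⁴
  top flange: d = 39.4 cm → contributes +54650.6 cm⁴
Total I = 73850.1 cm⁴.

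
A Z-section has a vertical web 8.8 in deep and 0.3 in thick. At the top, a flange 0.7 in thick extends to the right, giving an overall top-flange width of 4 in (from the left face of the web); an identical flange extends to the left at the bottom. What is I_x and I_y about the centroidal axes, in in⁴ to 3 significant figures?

I_x ≈ 102 in⁴, I_y ≈ 26.6 in⁴

Decompose the section into non-overlapping parts with the origin at the bottom-left of its bounding rectangle.
Web: 0.3 × 8.8, A = 2.64 in², y = 4.4 in, Ī = 17.037 in⁴.
Top flange (beyond web): 3.7 × 0.7, A = 2.59 in², y = 8.45 in, Ī = 0.10576 in⁴.
Bottom flange (beyond web): 3.7 × 0.7, A = 2.59 in², y = 0.35 in, Ī = 0.10576 in⁴.
Centroid: ȳ = ΣA·y / ΣA = 4.4 in.
Transfer each piece to the centroidal x-axis using Ī + A·d² with d = y − 4.4:
  web: d = 0 in → contributes +17.037 in⁴
  top flange (beyond web): d = 4.05 in → contributes +42.588 in⁴
  bottom flange (beyond web): d = -4.05 in → contributes +42.588 in⁴
Total I = 102.21 in⁴.
For the y-axis: x̄ = 3.85 in.
Repeating about the centroidal y-axis gives I_y = 26.649 in⁴.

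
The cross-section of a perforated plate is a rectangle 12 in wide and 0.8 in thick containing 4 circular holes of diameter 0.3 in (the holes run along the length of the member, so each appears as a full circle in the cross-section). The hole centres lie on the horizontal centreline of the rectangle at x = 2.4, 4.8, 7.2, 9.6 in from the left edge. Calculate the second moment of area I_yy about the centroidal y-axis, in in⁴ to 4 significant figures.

I_yy ≈ 113.2 in⁴

Split into non-overlapping primitives; take the origin at the lower-left of the bounding box.
Plate: 12 × 0.8, A = 9.6 in², x = 6 in, Ī = 115.2 in⁴.
Hole 1 (subtracted): ⌀0.3, A = 0.0706858 in², x = 2.4 in, Ī = 0.000397608 in⁴.
Hole 2 (subtracted): ⌀0.3, A = 0.0706858 in², x = 4.8 in, Ī = 0.000397608 in⁴.
Hole 3 (subtracted): ⌀0.3, A = 0.0706858 in², x = 7.2 in, Ī = 0.000397608 in⁴.
Hole 4 (subtracted): ⌀0.3, A = 0.0706858 in², x = 9.6 in, Ī = 0.000397608 in⁴.
By symmetry the centroid is at mid-width, x̄ = 6 in.
Transfer each piece to the centroidal y-axis using Ī + A·d² with d = x − 6:
  plate: d = 0 in → contributes +115.2 in⁴
  hole 1: d = -3.6 in → contributes −0.916486 in⁴
  hole 2: d = -1.2 in → contributes −0.102185 in⁴
  hole 3: d = 1.2 in → contributes −0.102185 in⁴
  hole 4: d = 3.6 in → contributes −0.916486 in⁴
Total I = 113.163 in⁴.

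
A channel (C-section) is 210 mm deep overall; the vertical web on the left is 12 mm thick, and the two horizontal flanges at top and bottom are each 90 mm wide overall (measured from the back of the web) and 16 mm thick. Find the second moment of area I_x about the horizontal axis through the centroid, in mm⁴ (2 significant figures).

I_x ≈ 3.3 × 10⁷ mm⁴

Break the section into simple shapes (no overlaps), measuring from the bottom-left corner of the bounding box.
Web: 12 × 210, A = 2 520 mm², y = 105 mm, Ī = 9 261 000 mm⁴.
Top flange (beyond web): 78 × 16, A = 1 248 mm², y = 202 mm, Ī = 26 624 mm⁴.
Bottom flange (beyond web): 78 × 16, A = 1 248 mm², y = 8 mm, Ī = 26 624 mm⁴.
By symmetry the centroid is at mid-height, ȳ = 105 mm.
Transfer each piece to the horizontal axis through the centroid using Ī + A·d² with d = y − 105:
  web: d = 0 mm → contributes +9 261 000 mm⁴
  top flange (beyond web): d = 97 mm → contributes +11 769 056 mm⁴
  bottom flange (beyond web): d = -97 mm → contributes +11 769 056 mm⁴
Total I = 32 799 112 mm⁴.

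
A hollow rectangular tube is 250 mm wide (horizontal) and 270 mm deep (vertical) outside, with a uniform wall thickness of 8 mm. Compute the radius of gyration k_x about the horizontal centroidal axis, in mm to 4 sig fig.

k_x ≈ 105.9 mm

Break the section into simple shapes (no overlaps), measuring from the bottom-left corner of the bounding box.
Outer rectangle: 250 × 270, A = 67 500 mm², y = 135 mm, Ī = 410 062 500 mm⁴.
Inner void (subtracted): 234 × 254, A = 59 436 mm², y = 135 mm, Ī = 319 547 748 mm⁴.
By symmetry the centroid is at mid-height, ȳ = 135 mm.
All pieces are centred on the horizontal centroidal axis, so I = ΣĪ (holes subtracted) = 90 514 752 mm⁴.
Radius of gyration: k = √(I/A) = √(90 514 752 / 8 064) = 105.946 mm.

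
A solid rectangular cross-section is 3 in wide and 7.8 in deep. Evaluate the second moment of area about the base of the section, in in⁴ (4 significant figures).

I_base ≈ 474.6 in⁴

The section: 3 × 7.8, A = 23.4 in², y = 3.9 in, Ī = 118.638 in⁴.
Transfer it to a horizontal axis along the bottom face using Ī + A·d² with d = y − 0:
  the section: d = 3.9 in → contributes +474.552 in⁴
Total I = 474.552 in⁴.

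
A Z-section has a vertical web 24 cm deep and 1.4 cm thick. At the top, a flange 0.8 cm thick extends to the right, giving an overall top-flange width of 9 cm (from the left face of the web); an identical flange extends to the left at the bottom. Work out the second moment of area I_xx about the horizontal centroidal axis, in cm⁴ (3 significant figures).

Break the section into simple shapes (no overlaps), measuring from the bottom-left corner of the bounding box.
Web: 1.4 × 24, A = 33.6 cm², y = 12 cm, Ī = 1612.8 cm⁴.
Top flange (beyond web): 7.6 × 0.8, A = 6.08 cm², y = 23.6 cm, Ī = 0.32427 cm⁴.
Bottom flange (beyond web): 7.6 × 0.8, A = 6.08 cm², y = 0.4 cm, Ī = 0.32427 cm⁴.
Centroid: ȳ = ΣA·y / ΣA = 12 cm.
Transfer each piece to the horizontal centroidal axis using Ī + A·d² with d = y − 12:
  web: d = 0 cm → contributes +1612.8 cm⁴
  top flange (beyond web): d = 11.6 cm → contributes +818.45 cm⁴
  bottom flange (beyond web): d = -11.6 cm → contributes +818.45 cm⁴
Total I = 3249.7 cm⁴.

I_xx ≈ 3250 cm⁴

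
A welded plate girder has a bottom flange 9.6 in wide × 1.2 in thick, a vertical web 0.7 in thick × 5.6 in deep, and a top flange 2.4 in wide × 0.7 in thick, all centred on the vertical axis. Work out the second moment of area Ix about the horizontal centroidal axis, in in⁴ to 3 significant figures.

Ix ≈ 94.5 in⁴

Decompose the section into non-overlapping parts with the origin at the bottom-left of its bounding rectangle.
Bottom plate: 9.6 × 1.2, A = 11.52 in², y = 0.6 in, Ī = 1.3824 in⁴.
Web plate: 0.7 × 5.6, A = 3.92 in², y = 4 in, Ī = 10.244 in⁴.
Top plate: 2.4 × 0.7, A = 1.68 in², y = 7.15 in, Ī = 0.0686 in⁴.
Centroid: ȳ = ΣA·y / ΣA = 2.0213 in.
Transfer each piece to the horizontal centroidal axis using Ī + A·d² with d = y − 2.0213:
  bottom plate: d = -1.4213 in → contributes +24.653 in⁴
  web plate: d = 1.9787 in → contributes +25.593 in⁴
  top plate: d = 5.1287 in → contributes +44.259 in⁴
Total I = 94.505 in⁴.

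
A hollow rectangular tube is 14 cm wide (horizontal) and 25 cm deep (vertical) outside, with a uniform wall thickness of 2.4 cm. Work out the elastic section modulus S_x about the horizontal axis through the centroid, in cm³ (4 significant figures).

S_x ≈ 952.8 cm³

Break the section into simple shapes (no overlaps), measuring from the bottom-left corner of the bounding box.
Outer rectangle: 14 × 25, A = 350 cm², y = 12.5 cm, Ī = 18229.2 cm⁴.
Inner void (subtracted): 9.2 × 20.2, A = 185.84 cm², y = 12.5 cm, Ī = 6319.18 cm⁴.
By symmetry the centroid is at mid-height, ȳ = 12.5 cm.
All pieces are centred on the horizontal axis through the centroid, so I = ΣĪ (holes subtracted) = 11 910 cm⁴.
Extreme fibre distance c = 12.5 cm; S = I/c = 952.799 cm³.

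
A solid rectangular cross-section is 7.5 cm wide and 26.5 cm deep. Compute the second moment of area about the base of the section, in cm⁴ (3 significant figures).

The section: 7.5 × 26.5, A = 198.75 cm², y = 13.25 cm, Ī = 11 631 cm⁴.
Transfer it to a horizontal axis along the bottom face using Ī + A·d² with d = y − 0:
  the section: d = 13.25 cm → contributes +46 524 cm⁴
Total I = 46 524 cm⁴.

I_base ≈ 4.65 × 10⁴ cm⁴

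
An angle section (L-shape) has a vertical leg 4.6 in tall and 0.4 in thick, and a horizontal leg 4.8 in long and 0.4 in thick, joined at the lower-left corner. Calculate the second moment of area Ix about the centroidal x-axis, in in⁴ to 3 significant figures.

Ix ≈ 7.24 in⁴

Decompose the section into non-overlapping parts with the origin at the bottom-left of its bounding rectangle.
Vertical leg: 0.4 × 4.6, A = 1.84 in², y = 2.3 in, Ī = 3.2445 in⁴.
Horizontal leg (remainder): 4.4 × 0.4, A = 1.76 in², y = 0.2 in, Ī = 0.023467 in⁴.
Centroid: ȳ = ΣA·y / ΣA = 1.2733 in.
Transfer each piece to the centroidal x-axis using Ī + A·d² with d = y − 1.2733:
  vertical leg: d = 1.0267 in → contributes +5.184 in⁴
  horizontal leg (remainder): d = -1.0733 in → contributes +2.0511 in⁴
Total I = 7.235 in⁴.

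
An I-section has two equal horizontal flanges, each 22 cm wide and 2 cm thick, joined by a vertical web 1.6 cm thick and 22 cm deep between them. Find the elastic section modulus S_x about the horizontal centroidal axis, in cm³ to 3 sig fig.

Decompose the section into non-overlapping parts with the origin at the bottom-left of its bounding rectangle.
Bottom flange: 22 × 2, A = 44 cm², y = 1 cm, Ī = 14.667 cm⁴.
Web: 1.6 × 22, A = 35.2 cm², y = 13 cm, Ī = 1419.7 cm⁴.
Top flange: 22 × 2, A = 44 cm², y = 25 cm, Ī = 14.667 cm⁴.
By symmetry the centroid is at mid-height, ȳ = 13 cm.
Transfer each piece to the horizontal centroidal axis using Ī + A·d² with d = y − 13:
  bottom flange: d = -12 cm → contributes +6350.7 cm⁴
  web: d = 0 cm → contributes +1419.7 cm⁴
  top flange: d = 12 cm → contributes +6350.7 cm⁴
Total I = 14 121 cm⁴.
Extreme fibre distance c = 13 cm; S = I/c = 1086.2 cm³.

S_x ≈ 1090 cm³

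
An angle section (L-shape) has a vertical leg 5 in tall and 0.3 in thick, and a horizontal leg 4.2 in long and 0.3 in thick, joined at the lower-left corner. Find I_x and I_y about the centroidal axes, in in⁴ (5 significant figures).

I_x ≈ 6.7637 in⁴, I_y ≈ 4.3929 in⁴

Break the section into simple shapes (no overlaps), measuring from the bottom-left corner of the bounding box.
Vertical leg: 0.3 × 5, A = 1.5 in², y = 2.5 in, Ī = 3.125 in⁴.
Horizontal leg (remainder): 3.9 × 0.3, A = 1.17 in², y = 0.15 in, Ī = 0.008775 in⁴.
Centroid: ȳ = ΣA·y / ΣA = 1.470225 in.
Transfer each piece to the centroidal x-axis using Ī + A·d² with d = y − 1.470225:
  vertical leg: d = 1.029775 in → contributes +4.715656 in⁴
  horizontal leg (remainder): d = -1.320225 in → contributes +2.048077 in⁴
Total I = 6.763733 in⁴.
For the y-axis: x̄ = 1.070225 in.
Repeating about the centroidal y-axis gives I_y = 4.392933 in⁴.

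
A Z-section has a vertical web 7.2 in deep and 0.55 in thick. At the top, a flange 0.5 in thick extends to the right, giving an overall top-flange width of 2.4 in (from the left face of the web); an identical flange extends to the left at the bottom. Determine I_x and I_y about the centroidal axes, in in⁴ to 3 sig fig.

Decompose the section into non-overlapping parts with the origin at the bottom-left of its bounding rectangle.
Web: 0.55 × 7.2, A = 3.96 in², y = 3.6 in, Ī = 17.107 in⁴.
Top flange (beyond web): 1.85 × 0.5, A = 0.925 in², y = 6.95 in, Ī = 0.019271 in⁴.
Bottom flange (beyond web): 1.85 × 0.5, A = 0.925 in², y = 0.25 in, Ī = 0.019271 in⁴.
Centroid: ȳ = ΣA·y / ΣA = 3.6 in.
Transfer each piece to the centroidal x-axis using Ī + A·d² with d = y − 3.6:
  web: d = 0 in → contributes +17.107 in⁴
  top flange (beyond web): d = 3.35 in → contributes +10.4 in⁴
  bottom flange (beyond web): d = -3.35 in → contributes +10.4 in⁴
Total I = 37.907 in⁴.
For the y-axis: x̄ = 2.125 in.
Repeating about the centroidal y-axis gives I_y = 3.2915 in⁴.

I_x ≈ 37.9 in⁴, I_y ≈ 3.29 in⁴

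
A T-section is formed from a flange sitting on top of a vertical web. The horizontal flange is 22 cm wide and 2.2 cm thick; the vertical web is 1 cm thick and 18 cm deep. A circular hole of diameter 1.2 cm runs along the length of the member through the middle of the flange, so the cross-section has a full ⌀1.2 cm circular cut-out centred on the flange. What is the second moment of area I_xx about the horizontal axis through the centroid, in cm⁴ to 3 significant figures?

Split into non-overlapping primitives; take the origin at the lower-left of the bounding box.
Flange: 22 × 2.2, A = 48.4 cm², y = 19.1 cm, Ī = 19.521 cm⁴.
Web: 1 × 18, A = 18 cm², y = 9 cm, Ī = 486 cm⁴.
Hole (subtracted): ⌀1.2, A = 1.131 cm², y = 19.1 cm, Ī = 0.10179 cm⁴.
Centroid: ȳ = ΣA·y / ΣA = 16.315 cm.
Transfer each piece to the horizontal axis through the centroid using Ī + A·d² with d = y − 16.315:
  flange: d = 2.7854 cm → contributes +395.03 cm⁴
  web: d = -7.3146 cm → contributes +1449.1 cm⁴
  hole: d = 2.7854 cm → contributes −8.8764 cm⁴
Total I = 1835.2 cm⁴.

I_xx ≈ 1840 cm⁴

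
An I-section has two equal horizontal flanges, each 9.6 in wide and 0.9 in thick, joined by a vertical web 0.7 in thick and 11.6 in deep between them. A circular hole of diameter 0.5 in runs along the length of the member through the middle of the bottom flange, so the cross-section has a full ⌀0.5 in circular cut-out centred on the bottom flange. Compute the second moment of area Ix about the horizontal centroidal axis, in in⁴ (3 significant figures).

Decompose the section into non-overlapping parts with the origin at the bottom-left of its bounding rectangle.
Bottom flange: 9.6 × 0.9, A = 8.64 in², y = 0.45 in, Ī = 0.5832 in⁴.
Web: 0.7 × 11.6, A = 8.12 in², y = 6.7 in, Ī = 91.052 in⁴.
Top flange: 9.6 × 0.9, A = 8.64 in², y = 12.95 in, Ī = 0.5832 in⁴.
Hole (subtracted): ⌀0.5, A = 0.19635 in², y = 0.45 in, Ī = 0.003068 in⁴.
Centroid: ȳ = ΣA·y / ΣA = 6.7487 in.
Transfer each piece to the horizontal centroidal axis using Ī + A·d² with d = y − 6.7487:
  bottom flange: d = -6.2987 in → contributes +343.36 in⁴
  web: d = -0.048691 in → contributes +91.072 in⁴
  top flange: d = 6.2013 in → contributes +332.85 in⁴
  hole: d = -6.2987 in → contributes −7.7929 in⁴
Total I = 759.49 in⁴.

Ix ≈ 759 in⁴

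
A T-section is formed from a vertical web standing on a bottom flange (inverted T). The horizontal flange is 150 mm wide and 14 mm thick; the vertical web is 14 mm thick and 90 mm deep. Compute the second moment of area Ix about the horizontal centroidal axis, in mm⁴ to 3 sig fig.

Break the section into simple shapes (no overlaps), measuring from the bottom-left corner of the bounding box.
Flange: 150 × 14, A = 2 100 mm², y = 7 mm, Ī = 34 300 mm⁴.
Web: 14 × 90, A = 1 260 mm², y = 59 mm, Ī = 850 500 mm⁴.
Centroid: ȳ = ΣA·y / ΣA = 26.5 mm.
Transfer each piece to the horizontal centroidal axis using Ī + A·d² with d = y − 26.5:
  flange: d = -19.5 mm → contributes +832 825 mm⁴
  web: d = 32.5 mm → contributes +2 181 375 mm⁴
Total I = 3 014 200 mm⁴.

Ix ≈ 3.01 × 10⁶ mm⁴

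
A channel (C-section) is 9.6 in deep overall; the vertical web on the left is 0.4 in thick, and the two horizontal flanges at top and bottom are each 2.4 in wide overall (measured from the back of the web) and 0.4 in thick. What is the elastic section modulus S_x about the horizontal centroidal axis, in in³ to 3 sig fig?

S_x ≈ 13.2 in³

Decompose the section into non-overlapping parts with the origin at the bottom-left of its bounding rectangle.
Web: 0.4 × 9.6, A = 3.84 in², y = 4.8 in, Ī = 29.491 in⁴.
Top flange (beyond web): 2 × 0.4, A = 0.8 in², y = 9.4 in, Ī = 0.010667 in⁴.
Bottom flange (beyond web): 2 × 0.4, A = 0.8 in², y = 0.2 in, Ī = 0.010667 in⁴.
By symmetry the centroid is at mid-height, ȳ = 4.8 in.
Transfer each piece to the horizontal centroidal axis using Ī + A·d² with d = y − 4.8:
  web: d = 0 in → contributes +29.491 in⁴
  top flange (beyond web): d = 4.6 in → contributes +16.939 in⁴
  bottom flange (beyond web): d = -4.6 in → contributes +16.939 in⁴
Total I = 63.369 in⁴.
Extreme fibre distance c = 4.8 in; S = I/c = 13.202 in³.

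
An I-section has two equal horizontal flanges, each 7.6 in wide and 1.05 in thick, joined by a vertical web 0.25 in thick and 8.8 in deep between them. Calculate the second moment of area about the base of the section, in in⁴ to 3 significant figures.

I_base ≈ 942 in⁴

Break the section into simple shapes (no overlaps), measuring from the bottom-left corner of the bounding box.
Bottom flange: 7.6 × 1.05, A = 7.98 in², y = 0.525 in, Ī = 0.73316 in⁴.
Web: 0.25 × 8.8, A = 2.2 in², y = 5.45 in, Ī = 14.197 in⁴.
Top flange: 7.6 × 1.05, A = 7.98 in², y = 10.375 in, Ī = 0.73316 in⁴.
Transfer each piece to the bottom edge using Ī + A·d² with d = y − 0:
  bottom flange: d = 0.525 in → contributes +2.9327 in⁴
  web: d = 5.45 in → contributes +79.543 in⁴
  top flange: d = 10.375 in → contributes +859.71 in⁴
Total I = 942.18 in⁴.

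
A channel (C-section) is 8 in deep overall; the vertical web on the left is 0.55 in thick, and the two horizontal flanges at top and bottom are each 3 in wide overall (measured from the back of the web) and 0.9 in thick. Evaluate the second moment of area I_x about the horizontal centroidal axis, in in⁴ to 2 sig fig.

I_x ≈ 79 in⁴

Treat the section as a set of non-overlapping primitives; coordinates are from the bounding-box lower-left.
Web: 0.55 × 8, A = 4.4 in², y = 4 in, Ī = 23.47 in⁴.
Top flange (beyond web): 2.45 × 0.9, A = 2.205 in², y = 7.55 in, Ī = 0.1488 in⁴.
Bottom flange (beyond web): 2.45 × 0.9, A = 2.205 in², y = 0.45 in, Ī = 0.1488 in⁴.
By symmetry the centroid is at mid-height, ȳ = 4 in.
Transfer each piece to the horizontal centroidal axis using Ī + A·d² with d = y − 4:
  web: d = 0 in → contributes +23.47 in⁴
  top flange (beyond web): d = 3.55 in → contributes +27.94 in⁴
  bottom flange (beyond web): d = -3.55 in → contributes +27.94 in⁴
Total I = 79.34 in⁴.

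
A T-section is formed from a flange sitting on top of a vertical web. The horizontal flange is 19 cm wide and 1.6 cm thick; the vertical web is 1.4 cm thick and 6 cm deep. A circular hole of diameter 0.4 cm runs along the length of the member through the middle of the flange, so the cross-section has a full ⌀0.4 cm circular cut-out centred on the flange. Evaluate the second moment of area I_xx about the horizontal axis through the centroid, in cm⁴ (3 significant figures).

I_xx ≈ 127 cm⁴

Decompose the section into non-overlapping parts with the origin at the bottom-left of its bounding rectangle.
Flange: 19 × 1.6, A = 30.4 cm², y = 6.8 cm, Ī = 6.4853 cm⁴.
Web: 1.4 × 6, A = 8.4 cm², y = 3 cm, Ī = 25.2 cm⁴.
Hole (subtracted): ⌀0.4, A = 0.12566 cm², y = 6.8 cm, Ī = 0.0012566 cm⁴.
Centroid: ȳ = ΣA·y / ΣA = 5.9746 cm.
Transfer each piece to the horizontal axis through the centroid using Ī + A·d² with d = y − 5.9746:
  flange: d = 0.82535 cm → contributes +27.194 cm⁴
  web: d = -2.9746 cm → contributes +99.528 cm⁴
  hole: d = 0.82535 cm → contributes −0.08686 cm⁴
Total I = 126.63 cm⁴.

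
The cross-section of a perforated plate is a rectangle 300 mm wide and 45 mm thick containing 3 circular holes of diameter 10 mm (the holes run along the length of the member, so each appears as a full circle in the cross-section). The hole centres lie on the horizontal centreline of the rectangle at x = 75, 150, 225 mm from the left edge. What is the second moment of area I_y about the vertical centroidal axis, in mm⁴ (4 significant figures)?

Split into non-overlapping primitives; take the origin at the lower-left of the bounding box.
Plate: 300 × 45, A = 13 500 mm², x = 150 mm, Ī = 101 250 000 mm⁴.
Hole 1 (subtracted): ⌀10, A = 78.5398 mm², x = 75 mm, Ī = 490.874 mm⁴.
Hole 2 (subtracted): ⌀10, A = 78.5398 mm², x = 150 mm, Ī = 490.874 mm⁴.
Hole 3 (subtracted): ⌀10, A = 78.5398 mm², x = 225 mm, Ī = 490.874 mm⁴.
By symmetry the centroid is at mid-width, x̄ = 150 mm.
Transfer each piece to the vertical centroidal axis using Ī + A·d² with d = x − 150:
  plate: d = 0 mm → contributes +101 250 000 mm⁴
  hole 1: d = -75 mm → contributes −442 277 mm⁴
  hole 2: d = 0 mm → contributes −490.874 mm⁴
  hole 3: d = 75 mm → contributes −442 277 mm⁴
Total I = 100 364 954 mm⁴.

I_y ≈ 1.004 × 10⁸ mm⁴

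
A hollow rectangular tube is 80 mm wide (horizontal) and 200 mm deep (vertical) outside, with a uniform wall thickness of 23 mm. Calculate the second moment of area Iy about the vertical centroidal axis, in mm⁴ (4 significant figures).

Iy ≈ 8.029 × 10⁶ mm⁴

Split into non-overlapping primitives; take the origin at the lower-left of the bounding box.
Outer rectangle: 80 × 200, A = 16 000 mm², x = 40 mm, Ī = 8 533 333 mm⁴.
Inner void (subtracted): 34 × 154, A = 5 236 mm², x = 40 mm, Ī = 504 401 mm⁴.
By symmetry the centroid is at mid-width, x̄ = 40 mm.
All pieces are centred on the vertical centroidal axis, so I = ΣĪ (holes subtracted) = 8 028 932 mm⁴.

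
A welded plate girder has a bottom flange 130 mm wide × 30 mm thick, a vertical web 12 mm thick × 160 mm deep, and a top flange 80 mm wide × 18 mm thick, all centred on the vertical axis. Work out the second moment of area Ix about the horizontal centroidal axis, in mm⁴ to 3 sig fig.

Ix ≈ 4.29 × 10⁷ mm⁴

Break the section into simple shapes (no overlaps), measuring from the bottom-left corner of the bounding box.
Bottom plate: 130 × 30, A = 3 900 mm², y = 15 mm, Ī = 292 500 mm⁴.
Web plate: 12 × 160, A = 1 920 mm², y = 110 mm, Ī = 4 096 000 mm⁴.
Top plate: 80 × 18, A = 1 440 mm², y = 199 mm, Ī = 38 880 mm⁴.
Centroid: ȳ = ΣA·y / ΣA = 76.62 mm.
Transfer each piece to the horizontal centroidal axis using Ī + A·d² with d = y − 76.62:
  bottom plate: d = -61.62 mm → contributes +15 100 816 mm⁴
  web plate: d = 33.38 mm → contributes +6 235 332 mm⁴
  top plate: d = 122.38 mm → contributes +21 605 623 mm⁴
Total I = 42 941 771 mm⁴.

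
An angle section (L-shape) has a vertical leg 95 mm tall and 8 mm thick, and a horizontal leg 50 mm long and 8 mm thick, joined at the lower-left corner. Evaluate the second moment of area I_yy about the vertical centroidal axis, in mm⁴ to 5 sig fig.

Break the section into simple shapes (no overlaps), measuring from the bottom-left corner of the bounding box.
Vertical leg: 8 × 95, A = 760 mm², x = 4 mm, Ī = 4053.333 mm⁴.
Horizontal leg (remainder): 42 × 8, A = 336 mm², x = 29 mm, Ī = 49 392 mm⁴.
Centroid: x̄ = ΣA·x / ΣA = 11.66423 mm.
Transfer each piece to the vertical centroidal axis using Ī + A·d² with d = x − 11.66423:
  vertical leg: d = -7.664234 mm → contributes +48696.1 mm⁴
  horizontal leg (remainder): d = 17.33577 mm → contributes +150369.7 mm⁴
Total I = 199065.8 mm⁴.

I_yy ≈ 1.9907 × 10⁵ mm⁴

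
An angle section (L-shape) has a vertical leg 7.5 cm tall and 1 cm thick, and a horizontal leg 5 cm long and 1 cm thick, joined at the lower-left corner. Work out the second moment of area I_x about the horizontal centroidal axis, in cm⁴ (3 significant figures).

I_x ≈ 63.0 cm⁴

Decompose the section into non-overlapping parts with the origin at the bottom-left of its bounding rectangle.
Vertical leg: 1 × 7.5, A = 7.5 cm², y = 3.75 cm, Ī = 35.156 cm⁴.
Horizontal leg (remainder): 4 × 1, A = 4 cm², y = 0.5 cm, Ī = 0.33333 cm⁴.
Centroid: ȳ = ΣA·y / ΣA = 2.6196 cm.
Transfer each piece to the horizontal centroidal axis using Ī + A·d² with d = y − 2.6196:
  vertical leg: d = 1.1304 cm → contributes +44.74 cm⁴
  horizontal leg (remainder): d = -2.1196 cm → contributes +18.304 cm⁴
Total I = 63.044 cm⁴.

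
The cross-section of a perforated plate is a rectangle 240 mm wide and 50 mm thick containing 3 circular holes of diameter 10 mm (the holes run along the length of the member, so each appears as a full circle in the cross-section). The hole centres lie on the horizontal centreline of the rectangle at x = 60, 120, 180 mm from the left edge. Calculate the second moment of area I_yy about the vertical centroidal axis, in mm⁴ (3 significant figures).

I_yy ≈ 5.70 × 10⁷ mm⁴

Split into non-overlapping primitives; take the origin at the lower-left of the bounding box.
Plate: 240 × 50, A = 12 000 mm², x = 120 mm, Ī = 57 600 000 mm⁴.
Hole 1 (subtracted): ⌀10, A = 78.54 mm², x = 60 mm, Ī = 490.87 mm⁴.
Hole 2 (subtracted): ⌀10, A = 78.54 mm², x = 120 mm, Ī = 490.87 mm⁴.
Hole 3 (subtracted): ⌀10, A = 78.54 mm², x = 180 mm, Ī = 490.87 mm⁴.
By symmetry the centroid is at mid-width, x̄ = 120 mm.
Transfer each piece to the vertical centroidal axis using Ī + A·d² with d = x − 120:
  plate: d = 0 mm → contributes +57 600 000 mm⁴
  hole 1: d = -60 mm → contributes −283 234 mm⁴
  hole 2: d = 0 mm → contributes −490.87 mm⁴
  hole 3: d = 60 mm → contributes −283 234 mm⁴
Total I = 57 033 041 mm⁴.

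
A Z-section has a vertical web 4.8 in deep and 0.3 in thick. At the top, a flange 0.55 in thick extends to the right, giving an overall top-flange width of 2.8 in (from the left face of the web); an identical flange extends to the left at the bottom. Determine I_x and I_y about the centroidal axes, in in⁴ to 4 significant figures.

I_x ≈ 15.25 in⁴, I_y ≈ 6.833 in⁴

Decompose the section into non-overlapping parts with the origin at the bottom-left of its bounding rectangle.
Web: 0.3 × 4.8, A = 1.44 in², y = 2.4 in, Ī = 2.7648 in⁴.
Top flange (beyond web): 2.5 × 0.55, A = 1.375 in², y = 4.525 in, Ī = 0.0346615 in⁴.
Bottom flange (beyond web): 2.5 × 0.55, A = 1.375 in², y = 0.275 in, Ī = 0.0346615 in⁴.
Centroid: ȳ = ΣA·y / ΣA = 2.4 in.
Transfer each piece to the centroidal x-axis using Ī + A·d² with d = y − 2.4:
  web: d = 0 in → contributes +2.7648 in⁴
  top flange (beyond web): d = 2.125 in → contributes +6.24365 in⁴
  bottom flange (beyond web): d = -2.125 in → contributes +6.24365 in⁴
Total I = 15.2521 in⁴.
For the y-axis: x̄ = 2.65 in.
Repeating about the centroidal y-axis gives I_y = 6.83309 in⁴.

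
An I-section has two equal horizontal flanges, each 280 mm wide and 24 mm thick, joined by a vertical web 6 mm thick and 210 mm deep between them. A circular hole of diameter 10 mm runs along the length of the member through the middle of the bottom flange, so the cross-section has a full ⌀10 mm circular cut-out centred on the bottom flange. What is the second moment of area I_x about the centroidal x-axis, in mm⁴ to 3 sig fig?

Decompose the section into non-overlapping parts with the origin at the bottom-left of its bounding rectangle.
Bottom flange: 280 × 24, A = 6 720 mm², y = 12 mm, Ī = 322 560 mm⁴.
Web: 6 × 210, A = 1 260 mm², y = 129 mm, Ī = 4 630 500 mm⁴.
Top flange: 280 × 24, A = 6 720 mm², y = 246 mm, Ī = 322 560 mm⁴.
Hole (subtracted): ⌀10, A = 78.54 mm², y = 12 mm, Ī = 490.87 mm⁴.
Centroid: ȳ = ΣA·y / ΣA = 129.63 mm.
Transfer each piece to the centroidal x-axis using Ī + A·d² with d = y − 129.63:
  bottom flange: d = -117.63 mm → contributes +93 303 552 mm⁴
  web: d = -0.62847 mm → contributes +4 630 998 mm⁴
  top flange: d = 116.37 mm → contributes +91 327 037 mm⁴
  hole: d = -117.63 mm → contributes −1 087 204 mm⁴
Total I = 188 174 382 mm⁴.

I_x ≈ 1.88 × 10⁸ mm⁴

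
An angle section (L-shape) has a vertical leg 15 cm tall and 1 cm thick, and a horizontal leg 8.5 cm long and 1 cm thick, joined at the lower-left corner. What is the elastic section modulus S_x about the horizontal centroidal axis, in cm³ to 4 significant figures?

Decompose the section into non-overlapping parts with the origin at the bottom-left of its bounding rectangle.
Vertical leg: 1 × 15, A = 15 cm², y = 7.5 cm, Ī = 281.25 cm⁴.
Horizontal leg (remainder): 7.5 × 1, A = 7.5 cm², y = 0.5 cm, Ī = 0.625 cm⁴.
Centroid: ȳ = ΣA·y / ΣA = 5.16667 cm.
Transfer each piece to the horizontal centroidal axis using Ī + A·d² with d = y − 5.16667:
  vertical leg: d = 2.33333 cm → contributes +362.917 cm⁴
  horizontal leg (remainder): d = -4.66667 cm → contributes +163.958 cm⁴
Total I = 526.875 cm⁴.
Extreme fibre distance c = 9.83333 cm; S = I/c = 53.5805 cm³.

S_x ≈ 53.58 cm³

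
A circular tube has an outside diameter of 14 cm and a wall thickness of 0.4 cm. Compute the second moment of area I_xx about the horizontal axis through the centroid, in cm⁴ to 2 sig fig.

Break the section into simple shapes (no overlaps), measuring from the bottom-left corner of the bounding box.
Outer circle: ⌀14, A = 153.9 cm², y = 7 cm, Ī = 1 886 cm⁴.
Bore (subtracted): ⌀13.2, A = 136.8 cm², y = 7 cm, Ī = 1 490 cm⁴.
By symmetry the centroid is at mid-height, ȳ = 7 cm.
All pieces are centred on the horizontal axis through the centroid, so I = ΣĪ (holes subtracted) = 395.5 cm⁴.

I_xx ≈ 400 cm⁴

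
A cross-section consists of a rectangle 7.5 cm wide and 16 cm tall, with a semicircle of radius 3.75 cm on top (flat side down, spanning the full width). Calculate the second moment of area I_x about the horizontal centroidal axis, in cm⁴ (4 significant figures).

Treat the section as a set of non-overlapping primitives; coordinates are from the bounding-box lower-left.
Rectangular body: 7.5 × 16, A = 120 cm², y = 8 cm, Ī = 2 560 cm⁴.
Semicircular cap: semicircle r = 3.75, A = 22.0893 cm², y = 17.5915 cm, Ī = 21.7049 cm⁴.
Centroid: ȳ = ΣA·y / ΣA = 9.49111 cm.
Transfer each piece to the horizontal centroidal axis using Ī + A·d² with d = y − 9.49111:
  rectangular body: d = -1.49111 cm → contributes +2826.81 cm⁴
  semicircular cap: d = 8.10044 cm → contributes +1471.14 cm⁴
Total I = 4297.95 cm⁴.

I_x ≈ 4298 cm⁴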